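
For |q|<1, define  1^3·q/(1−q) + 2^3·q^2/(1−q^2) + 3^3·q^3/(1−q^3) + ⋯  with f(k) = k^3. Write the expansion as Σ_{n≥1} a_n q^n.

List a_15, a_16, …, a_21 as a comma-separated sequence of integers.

q^15  k|15↦f(k): 1:1 3:27 5:125 15:3375  a_15=3528
[q^16] f(1)=1,f(2)=8,f(4)=64,f(8)=512,f(16)=4096 ⇒ 4681
q^17  k|17↦f(k): 17:4913 1:1  a_17=4914
n=18: 18·1 9·2 6·3 3·6 2·9 1·18  f→[5832+729+216+27+8+1]=6813
[q^19] f(19)=6859,f(1)=1 ⇒ 6860
q^20  k|20↦f(k): 1:1 2:8 4:64 5:125 10:1000 20:8000  a_20=9198
q^21  k|21↦f(k): 1:1 3:27 7:343 21:9261  a_21=9632

3528, 4681, 4914, 6813, 6860, 9198, 9632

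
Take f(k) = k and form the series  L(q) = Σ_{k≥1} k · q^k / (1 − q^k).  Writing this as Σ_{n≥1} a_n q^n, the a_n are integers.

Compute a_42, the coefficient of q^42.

a_42 = 96

n=42: 42·1 21·2 14·3 7·6 6·7 3·14 2·21 1·42  f→[42+21+14+7+6+3+2+1]=96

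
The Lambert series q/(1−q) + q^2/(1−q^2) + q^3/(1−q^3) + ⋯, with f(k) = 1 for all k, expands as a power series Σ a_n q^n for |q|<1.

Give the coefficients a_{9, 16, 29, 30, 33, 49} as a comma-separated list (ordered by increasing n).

[q^9] f(9)=1,f(3)=1,f(1)=1 ⇒ 3
d|16:{1,2,4,8,16}  Σf=1+1+1+1+1=5
d|29:{1,29}  Σf=1+1=2
[q^30] f(30)=1,f(15)=1,f(10)=1,f(6)=1,f(5)=1,f(3)=1,f(2)=1,f(1)=1 ⇒ 8
[q^33] f(1)=1,f(3)=1,f(11)=1,f(33)=1 ⇒ 4
d|49:{49,7,1}  Σf=1+1+1=3

3, 5, 2, 8, 4, 3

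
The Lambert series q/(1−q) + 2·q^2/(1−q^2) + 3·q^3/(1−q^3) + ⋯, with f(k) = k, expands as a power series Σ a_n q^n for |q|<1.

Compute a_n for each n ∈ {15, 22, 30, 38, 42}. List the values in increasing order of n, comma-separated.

[q^15] f(1)=1,f(3)=3,f(5)=5,f(15)=15 ⇒ 24
q^22  k|22↦f(k): 1:1 2:2 11:11 22:22  a_22=36
n=30: 1·30 2·15 3·10 5·6 6·5 10·3 15·2 30·1  f→[1+2+3+5+6+10+15+30]=72
[q^38] f(1)=1,f(2)=2,f(19)=19,f(38)=38 ⇒ 60
n=42: 1·42 2·21 3·14 6·7 7·6 14·3 21·2 42·1  f→[1+2+3+6+7+14+21+42]=96

24, 36, 72, 60, 96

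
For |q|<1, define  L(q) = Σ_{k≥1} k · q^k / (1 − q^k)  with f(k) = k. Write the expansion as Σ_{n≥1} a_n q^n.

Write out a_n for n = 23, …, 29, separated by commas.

24, 60, 31, 42, 40, 56, 30

q^23  k|23↦f(k): 1:1 23:23  a_23=24
q^24  k|24↦f(k): 24:24 12:12 8:8 6:6 4:4 3:3 2:2 1:1  a_24=60
[q^25] f(25)=25,f(5)=5,f(1)=1 ⇒ 31
q^26  k|26↦f(k): 1:1 2:2 13:13 26:26  a_26=42
d|27:{1,3,9,27}  Σf=1+3+9+27=40
n=28: 1·28 2·14 4·7 7·4 14·2 28·1  f→[1+2+4+7+14+28]=56
q^29  k|29↦f(k): 1:1 29:29  a_29=30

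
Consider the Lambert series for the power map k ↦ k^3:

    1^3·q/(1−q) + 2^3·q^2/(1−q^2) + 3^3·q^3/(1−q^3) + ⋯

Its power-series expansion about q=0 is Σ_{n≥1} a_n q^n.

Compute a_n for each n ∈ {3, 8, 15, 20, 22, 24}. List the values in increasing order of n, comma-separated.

d|3:{3,1}  Σf=27+1=28
n=8: 8·1 4·2 2·4 1·8  f→[512+64+8+1]=585
n=15: 15·1 5·3 3·5 1·15  f→[3375+125+27+1]=3528
n=20: 1·20 2·10 4·5 5·4 10·2 20·1  f→[1+8+64+125+1000+8000]=9198
[q^22] f(22)=10648,f(11)=1331,f(2)=8,f(1)=1 ⇒ 11988
q^24  k|24↦f(k): 24:13824 12:1728 8:512 6:216 4:64 3:27 2:8 1:1  a_24=16380

28, 585, 3528, 9198, 11988, 16380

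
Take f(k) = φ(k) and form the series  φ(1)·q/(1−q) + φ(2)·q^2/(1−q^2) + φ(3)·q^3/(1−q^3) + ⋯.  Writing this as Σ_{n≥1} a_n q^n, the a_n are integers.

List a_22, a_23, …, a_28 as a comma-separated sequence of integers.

d|22:{22,11,2,1}  Σφ=10+10+1+1=22
q^23  k|23↦φ(k): 23:22 1:1  a_23=23
q^24  k|24↦φ(k): 24:8 12:4 8:4 6:2 4:2 3:2 2:1 1:1  a_24=24
n=25: 25·1 5·5 1·25  φ→[20+4+1]=25
[q^26] φ(1)=1,φ(2)=1,φ(13)=12,φ(26)=12 ⇒ 26
q^27  k|27↦φ(k): 1:1 3:2 9:6 27:18  a_27=27
[q^28] φ(1)=1,φ(2)=1,φ(4)=2,φ(7)=6,φ(14)=6,φ(28)=12 ⇒ 28

22, 23, 24, 25, 26, 27, 28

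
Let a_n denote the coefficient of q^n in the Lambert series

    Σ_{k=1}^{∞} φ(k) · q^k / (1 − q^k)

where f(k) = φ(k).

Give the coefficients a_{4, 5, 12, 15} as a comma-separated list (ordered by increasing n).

n=4: 1·4 2·2 4·1  φ→[1+1+2]=4
q^5  k|5↦φ(k): 1:1 5:4  a_5=5
n=12: 1·12 2·6 3·4 4·3 6·2 12·1  φ→[1+1+2+2+2+4]=12
n=15: 15·1 5·3 3·5 1·15  φ→[8+4+2+1]=15

4, 5, 12, 15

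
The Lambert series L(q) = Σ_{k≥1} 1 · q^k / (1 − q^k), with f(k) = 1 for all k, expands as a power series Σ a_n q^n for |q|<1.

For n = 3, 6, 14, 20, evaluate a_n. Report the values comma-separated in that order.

2, 4, 4, 6

d|3:{3,1}  Σf=1+1=2
d|6:{1,2,3,6}  Σf=1+1+1+1=4
[q^14] f(1)=1,f(2)=1,f(7)=1,f(14)=1 ⇒ 4
q^20  k|20↦f(k): 20:1 10:1 5:1 4:1 2:1 1:1  a_20=6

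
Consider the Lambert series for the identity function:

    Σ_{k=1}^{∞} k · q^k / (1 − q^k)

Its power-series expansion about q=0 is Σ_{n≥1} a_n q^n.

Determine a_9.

n=9: 1·9 3·3 9·1  f→[1+3+9]=13

a_9 = 13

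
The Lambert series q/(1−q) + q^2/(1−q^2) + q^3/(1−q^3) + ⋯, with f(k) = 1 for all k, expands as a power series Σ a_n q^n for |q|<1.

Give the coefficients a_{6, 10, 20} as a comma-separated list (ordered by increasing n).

4, 4, 6

d|6:{1,2,3,6}  Σf=1+1+1+1=4
d|10:{1,2,5,10}  Σf=1+1+1+1=4
n=20: 20·1 10·2 5·4 4·5 2·10 1·20  f→[1+1+1+1+1+1]=6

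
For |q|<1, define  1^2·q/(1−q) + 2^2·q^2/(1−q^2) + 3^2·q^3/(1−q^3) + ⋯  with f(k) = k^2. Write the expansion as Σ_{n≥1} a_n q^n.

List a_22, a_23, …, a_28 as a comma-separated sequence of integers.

d|22:{1,2,11,22}  Σf=1+4+121+484=610
d|23:{1,23}  Σf=1+529=530
[q^24] f(1)=1,f(2)=4,f(3)=9,f(4)=16,f(6)=36,f(8)=64,f(12)=144,f(24)=576 ⇒ 850
d|25:{25,5,1}  Σf=625+25+1=651
d|26:{1,2,13,26}  Σf=1+4+169+676=850
d|27:{27,9,3,1}  Σf=729+81+9+1=820
n=28: 1·28 2·14 4·7 7·4 14·2 28·1  f→[1+4+16+49+196+784]=1050

610, 530, 850, 651, 850, 820, 1050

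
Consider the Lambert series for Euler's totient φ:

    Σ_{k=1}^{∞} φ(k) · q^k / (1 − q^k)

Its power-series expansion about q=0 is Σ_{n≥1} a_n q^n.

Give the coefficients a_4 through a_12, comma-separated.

n=4: 4·1 2·2 1·4  φ→[2+1+1]=4
[q^5] φ(5)=4,φ(1)=1 ⇒ 5
n=6: 6·1 3·2 2·3 1·6  φ→[2+2+1+1]=6
q^7  k|7↦φ(k): 7:6 1:1  a_7=7
d|8:{1,2,4,8}  Σφ=1+1+2+4=8
d|9:{9,3,1}  Σφ=6+2+1=9
n=10: 10·1 5·2 2·5 1·10  φ→[4+4+1+1]=10
q^11  k|11↦φ(k): 1:1 11:10  a_11=11
[q^12] φ(1)=1,φ(2)=1,φ(3)=2,φ(4)=2,φ(6)=2,φ(12)=4 ⇒ 12

4, 5, 6, 7, 8, 9, 10, 11, 12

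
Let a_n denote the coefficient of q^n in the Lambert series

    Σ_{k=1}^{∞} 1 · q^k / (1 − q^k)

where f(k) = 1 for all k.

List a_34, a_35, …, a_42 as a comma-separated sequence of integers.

4, 4, 9, 2, 4, 4, 8, 2, 8

d|34:{34,17,2,1}  Σf=1+1+1+1=4
n=35: 35·1 7·5 5·7 1·35  f→[1+1+1+1]=4
q^36  k|36↦f(k): 1:1 2:1 3:1 4:1 6:1 9:1 12:1 18:1 36:1  a_36=9
q^37  k|37↦f(k): 37:1 1:1  a_37=2
n=38: 38·1 19·2 2·19 1·38  f→[1+1+1+1]=4
d|39:{39,13,3,1}  Σf=1+1+1+1=4
d|40:{1,2,4,5,8,10,20,40}  Σf=1+1+1+1+1+1+1+1=8
q^41  k|41↦f(k): 1:1 41:1  a_41=2
d|42:{1,2,3,6,7,14,21,42}  Σf=1+1+1+1+1+1+1+1=8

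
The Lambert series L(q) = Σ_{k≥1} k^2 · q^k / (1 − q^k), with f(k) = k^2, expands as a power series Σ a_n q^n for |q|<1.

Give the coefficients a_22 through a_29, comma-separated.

n=22: 22·1 11·2 2·11 1·22  f→[484+121+4+1]=610
q^23  k|23↦f(k): 1:1 23:529  a_23=530
q^24  k|24↦f(k): 1:1 2:4 3:9 4:16 6:36 8:64 12:144 24:576  a_24=850
n=25: 1·25 5·5 25·1  f→[1+25+625]=651
q^26  k|26↦f(k): 1:1 2:4 13:169 26:676  a_26=850
n=27: 27·1 9·3 3·9 1·27  f→[729+81+9+1]=820
q^28  k|28↦f(k): 1:1 2:4 4:16 7:49 14:196 28:784  a_28=1050
d|29:{1,29}  Σf=1+841=842

610, 530, 850, 651, 850, 820, 1050, 842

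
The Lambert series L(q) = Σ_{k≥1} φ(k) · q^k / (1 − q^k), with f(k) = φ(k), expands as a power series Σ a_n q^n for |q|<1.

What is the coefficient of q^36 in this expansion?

[q^36] φ(1)=1,φ(2)=1,φ(3)=2,φ(4)=2,φ(6)=2,φ(9)=6,φ(12)=4,φ(18)=6,φ(36)=12 ⇒ 36

a_36 = 36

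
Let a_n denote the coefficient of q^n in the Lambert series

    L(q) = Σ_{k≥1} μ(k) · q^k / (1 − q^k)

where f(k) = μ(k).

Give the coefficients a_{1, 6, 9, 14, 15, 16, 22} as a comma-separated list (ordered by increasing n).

1, 0, 0, 0, 0, 0, 0

q^1  k|1↦μ(k): 1:1  a_1=1
n=6: 1·6 2·3 3·2 6·1  μ→[1+(-1)+(-1)+1]=0
[q^9] μ(1)=1,μ(3)=-1,μ(9)=0 ⇒ 0
[q^14] μ(14)=1,μ(7)=-1,μ(2)=-1,μ(1)=1 ⇒ 0
q^15  k|15↦μ(k): 15:1 5:-1 3:-1 1:1  a_15=0
n=16: 1·16 2·8 4·4 8·2 16·1  μ→[1+(-1)+0+0+0]=0
d|22:{1,2,11,22}  Σμ=1+(-1)+(-1)+1=0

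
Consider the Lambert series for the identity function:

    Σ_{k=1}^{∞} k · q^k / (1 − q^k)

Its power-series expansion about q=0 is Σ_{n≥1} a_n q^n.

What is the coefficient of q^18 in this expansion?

a_18 = 39

[q^18] f(1)=1,f(2)=2,f(3)=3,f(6)=6,f(9)=9,f(18)=18 ⇒ 39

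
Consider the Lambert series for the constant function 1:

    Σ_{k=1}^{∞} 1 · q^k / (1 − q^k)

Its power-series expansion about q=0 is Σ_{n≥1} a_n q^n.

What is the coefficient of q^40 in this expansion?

[q^40] f(1)=1,f(2)=1,f(4)=1,f(5)=1,f(8)=1,f(10)=1,f(20)=1,f(40)=1 ⇒ 8

a_40 = 8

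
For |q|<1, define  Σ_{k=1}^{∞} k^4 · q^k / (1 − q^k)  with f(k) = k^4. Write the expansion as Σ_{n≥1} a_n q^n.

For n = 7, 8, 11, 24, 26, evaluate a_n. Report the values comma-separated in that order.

2402, 4369, 14642, 358258, 485554

n=7: 1·7 7·1  f→[1+2401]=2402
[q^8] f(1)=1,f(2)=16,f(4)=256,f(8)=4096 ⇒ 4369
d|11:{11,1}  Σf=14641+1=14642
[q^24] f(1)=1,f(2)=16,f(3)=81,f(4)=256,f(6)=1296,f(8)=4096,f(12)=20736,f(24)=331776 ⇒ 358258
n=26: 26·1 13·2 2·13 1·26  f→[456976+28561+16+1]=485554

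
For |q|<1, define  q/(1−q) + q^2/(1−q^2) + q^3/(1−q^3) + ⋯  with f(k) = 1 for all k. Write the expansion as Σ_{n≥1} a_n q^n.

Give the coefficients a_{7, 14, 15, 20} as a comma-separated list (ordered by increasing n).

2, 4, 4, 6

d|7:{1,7}  Σf=1+1=2
d|14:{14,7,2,1}  Σf=1+1+1+1=4
[q^15] f(15)=1,f(5)=1,f(3)=1,f(1)=1 ⇒ 4
n=20: 1·20 2·10 4·5 5·4 10·2 20·1  f→[1+1+1+1+1+1]=6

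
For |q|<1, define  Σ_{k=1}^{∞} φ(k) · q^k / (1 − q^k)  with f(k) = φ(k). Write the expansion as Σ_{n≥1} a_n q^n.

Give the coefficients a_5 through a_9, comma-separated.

d|5:{1,5}  Σφ=1+4=5
d|6:{6,3,2,1}  Σφ=2+2+1+1=6
n=7: 7·1 1·7  φ→[6+1]=7
q^8  k|8↦φ(k): 8:4 4:2 2:1 1:1  a_8=8
q^9  k|9↦φ(k): 1:1 3:2 9:6  a_9=9

5, 6, 7, 8, 9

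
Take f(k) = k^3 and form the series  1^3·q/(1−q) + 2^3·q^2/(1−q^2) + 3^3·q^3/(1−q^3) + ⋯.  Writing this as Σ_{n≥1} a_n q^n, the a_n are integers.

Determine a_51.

a_51 = 137592

n=51: 1·51 3·17 17·3 51·1  f→[1+27+4913+132651]=137592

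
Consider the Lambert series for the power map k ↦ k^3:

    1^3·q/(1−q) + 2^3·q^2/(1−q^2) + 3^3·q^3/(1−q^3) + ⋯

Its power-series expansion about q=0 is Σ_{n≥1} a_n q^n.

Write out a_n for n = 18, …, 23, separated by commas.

6813, 6860, 9198, 9632, 11988, 12168

n=18: 18·1 9·2 6·3 3·6 2·9 1·18  f→[5832+729+216+27+8+1]=6813
d|19:{19,1}  Σf=6859+1=6860
d|20:{1,2,4,5,10,20}  Σf=1+8+64+125+1000+8000=9198
[q^21] f(1)=1,f(3)=27,f(7)=343,f(21)=9261 ⇒ 9632
d|22:{1,2,11,22}  Σf=1+8+1331+10648=11988
[q^23] f(23)=12167,f(1)=1 ⇒ 12168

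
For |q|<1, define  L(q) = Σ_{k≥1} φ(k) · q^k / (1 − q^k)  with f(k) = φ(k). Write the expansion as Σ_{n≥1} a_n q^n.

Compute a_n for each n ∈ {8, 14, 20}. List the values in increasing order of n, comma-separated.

q^8  k|8↦φ(k): 8:4 4:2 2:1 1:1  a_8=8
[q^14] φ(1)=1,φ(2)=1,φ(7)=6,φ(14)=6 ⇒ 14
[q^20] φ(1)=1,φ(2)=1,φ(4)=2,φ(5)=4,φ(10)=4,φ(20)=8 ⇒ 20

8, 14, 20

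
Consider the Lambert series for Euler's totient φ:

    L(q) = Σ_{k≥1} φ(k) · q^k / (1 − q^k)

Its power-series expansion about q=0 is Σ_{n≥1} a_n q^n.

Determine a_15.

q^15  k|15↦φ(k): 1:1 3:2 5:4 15:8  a_15=15

a_15 = 15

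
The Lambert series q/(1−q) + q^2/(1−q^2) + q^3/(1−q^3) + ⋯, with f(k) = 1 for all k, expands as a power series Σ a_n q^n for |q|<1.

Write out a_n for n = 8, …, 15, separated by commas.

q^8  k|8↦f(k): 1:1 2:1 4:1 8:1  a_8=4
[q^9] f(9)=1,f(3)=1,f(1)=1 ⇒ 3
q^10  k|10↦f(k): 1:1 2:1 5:1 10:1  a_10=4
n=11: 11·1 1·11  f→[1+1]=2
d|12:{1,2,3,4,6,12}  Σf=1+1+1+1+1+1=6
q^13  k|13↦f(k): 13:1 1:1  a_13=2
[q^14] f(1)=1,f(2)=1,f(7)=1,f(14)=1 ⇒ 4
q^15  k|15↦f(k): 1:1 3:1 5:1 15:1  a_15=4

4, 3, 4, 2, 6, 2, 4, 4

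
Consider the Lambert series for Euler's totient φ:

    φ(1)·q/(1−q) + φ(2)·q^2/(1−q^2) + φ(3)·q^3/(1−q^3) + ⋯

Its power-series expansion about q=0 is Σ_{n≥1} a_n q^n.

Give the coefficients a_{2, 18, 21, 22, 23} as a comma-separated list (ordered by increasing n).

n=2: 2·1 1·2  φ→[1+1]=2
[q^18] φ(1)=1,φ(2)=1,φ(3)=2,φ(6)=2,φ(9)=6,φ(18)=6 ⇒ 18
[q^21] φ(21)=12,φ(7)=6,φ(3)=2,φ(1)=1 ⇒ 21
d|22:{22,11,2,1}  Σφ=10+10+1+1=22
q^23  k|23↦φ(k): 1:1 23:22  a_23=23

2, 18, 21, 22, 23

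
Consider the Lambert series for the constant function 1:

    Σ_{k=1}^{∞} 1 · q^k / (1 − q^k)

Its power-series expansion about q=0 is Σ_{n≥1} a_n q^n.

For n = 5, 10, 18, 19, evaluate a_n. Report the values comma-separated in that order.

[q^5] f(1)=1,f(5)=1 ⇒ 2
q^10  k|10↦f(k): 1:1 2:1 5:1 10:1  a_10=4
[q^18] f(18)=1,f(9)=1,f(6)=1,f(3)=1,f(2)=1,f(1)=1 ⇒ 6
d|19:{1,19}  Σf=1+1=2

2, 4, 6, 2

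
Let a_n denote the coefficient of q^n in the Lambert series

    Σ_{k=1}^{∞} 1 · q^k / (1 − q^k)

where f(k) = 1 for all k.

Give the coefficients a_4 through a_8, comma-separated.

[q^4] f(4)=1,f(2)=1,f(1)=1 ⇒ 3
[q^5] f(1)=1,f(5)=1 ⇒ 2
[q^6] f(1)=1,f(2)=1,f(3)=1,f(6)=1 ⇒ 4
n=7: 1·7 7·1  f→[1+1]=2
n=8: 1·8 2·4 4·2 8·1  f→[1+1+1+1]=4

3, 2, 4, 2, 4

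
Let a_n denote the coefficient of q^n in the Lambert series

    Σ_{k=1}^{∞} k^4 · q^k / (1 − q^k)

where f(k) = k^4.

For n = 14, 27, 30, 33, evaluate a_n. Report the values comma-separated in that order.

d|14:{1,2,7,14}  Σf=1+16+2401+38416=40834
[q^27] f(27)=531441,f(9)=6561,f(3)=81,f(1)=1 ⇒ 538084
[q^30] f(30)=810000,f(15)=50625,f(10)=10000,f(6)=1296,f(5)=625,f(3)=81,f(2)=16,f(1)=1 ⇒ 872644
d|33:{33,11,3,1}  Σf=1185921+14641+81+1=1200644

40834, 538084, 872644, 1200644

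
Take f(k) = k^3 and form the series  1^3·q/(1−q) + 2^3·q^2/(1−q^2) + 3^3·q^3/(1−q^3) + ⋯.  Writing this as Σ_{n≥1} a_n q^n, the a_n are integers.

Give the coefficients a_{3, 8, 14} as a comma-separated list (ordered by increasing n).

28, 585, 3096

d|3:{1,3}  Σf=1+27=28
d|8:{1,2,4,8}  Σf=1+8+64+512=585
d|14:{14,7,2,1}  Σf=2744+343+8+1=3096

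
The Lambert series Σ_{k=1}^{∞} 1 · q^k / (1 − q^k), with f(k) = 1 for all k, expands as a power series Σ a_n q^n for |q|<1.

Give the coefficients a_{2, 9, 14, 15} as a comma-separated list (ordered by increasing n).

2, 3, 4, 4

n=2: 1·2 2·1  f→[1+1]=2
d|9:{9,3,1}  Σf=1+1+1=3
n=14: 1·14 2·7 7·2 14·1  f→[1+1+1+1]=4
[q^15] f(15)=1,f(5)=1,f(3)=1,f(1)=1 ⇒ 4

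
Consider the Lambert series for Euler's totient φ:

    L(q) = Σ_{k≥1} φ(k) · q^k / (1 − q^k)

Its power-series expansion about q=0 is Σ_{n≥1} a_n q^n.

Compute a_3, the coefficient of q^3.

d|3:{3,1}  Σφ=2+1=3

a_3 = 3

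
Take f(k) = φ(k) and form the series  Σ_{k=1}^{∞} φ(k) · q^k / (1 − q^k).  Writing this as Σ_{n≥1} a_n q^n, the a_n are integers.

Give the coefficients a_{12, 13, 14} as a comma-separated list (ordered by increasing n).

d|12:{12,6,4,3,2,1}  Σφ=4+2+2+2+1+1=12
d|13:{13,1}  Σφ=12+1=13
n=14: 14·1 7·2 2·7 1·14  φ→[6+6+1+1]=14

12, 13, 14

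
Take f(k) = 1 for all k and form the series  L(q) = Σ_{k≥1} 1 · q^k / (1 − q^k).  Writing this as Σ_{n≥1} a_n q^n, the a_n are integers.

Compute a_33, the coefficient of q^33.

[q^33] f(33)=1,f(11)=1,f(3)=1,f(1)=1 ⇒ 4

a_33 = 4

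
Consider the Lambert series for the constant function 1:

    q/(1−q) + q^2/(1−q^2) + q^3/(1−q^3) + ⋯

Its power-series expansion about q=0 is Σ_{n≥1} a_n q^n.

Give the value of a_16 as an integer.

n=16: 16·1 8·2 4·4 2·8 1·16  f→[1+1+1+1+1]=5

a_16 = 5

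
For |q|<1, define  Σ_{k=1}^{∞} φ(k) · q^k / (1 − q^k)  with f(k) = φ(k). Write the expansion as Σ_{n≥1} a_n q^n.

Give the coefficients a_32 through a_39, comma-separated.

[q^32] φ(1)=1,φ(2)=1,φ(4)=2,φ(8)=4,φ(16)=8,φ(32)=16 ⇒ 32
n=33: 1·33 3·11 11·3 33·1  φ→[1+2+10+20]=33
d|34:{34,17,2,1}  Σφ=16+16+1+1=34
d|35:{35,7,5,1}  Σφ=24+6+4+1=35
d|36:{36,18,12,9,6,4,3,2,1}  Σφ=12+6+4+6+2+2+2+1+1=36
d|37:{37,1}  Σφ=36+1=37
n=38: 1·38 2·19 19·2 38·1  φ→[1+1+18+18]=38
d|39:{39,13,3,1}  Σφ=24+12+2+1=39

32, 33, 34, 35, 36, 37, 38, 39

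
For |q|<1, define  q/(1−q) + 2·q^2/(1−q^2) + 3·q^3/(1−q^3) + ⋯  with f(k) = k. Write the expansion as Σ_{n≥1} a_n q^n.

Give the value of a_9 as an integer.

[q^9] f(9)=9,f(3)=3,f(1)=1 ⇒ 13

a_9 = 13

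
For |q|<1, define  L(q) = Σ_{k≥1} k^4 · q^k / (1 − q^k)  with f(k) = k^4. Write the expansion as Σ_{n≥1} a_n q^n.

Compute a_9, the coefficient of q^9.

a_9 = 6643

d|9:{1,3,9}  Σf=1+81+6561=6643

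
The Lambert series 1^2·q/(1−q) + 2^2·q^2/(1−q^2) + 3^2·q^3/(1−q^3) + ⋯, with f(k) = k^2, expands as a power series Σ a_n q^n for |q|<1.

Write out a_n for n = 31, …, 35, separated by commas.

[q^31] f(31)=961,f(1)=1 ⇒ 962
[q^32] f(1)=1,f(2)=4,f(4)=16,f(8)=64,f(16)=256,f(32)=1024 ⇒ 1365
[q^33] f(1)=1,f(3)=9,f(11)=121,f(33)=1089 ⇒ 1220
q^34  k|34↦f(k): 1:1 2:4 17:289 34:1156  a_34=1450
n=35: 35·1 7·5 5·7 1·35  f→[1225+49+25+1]=1300

962, 1365, 1220, 1450, 1300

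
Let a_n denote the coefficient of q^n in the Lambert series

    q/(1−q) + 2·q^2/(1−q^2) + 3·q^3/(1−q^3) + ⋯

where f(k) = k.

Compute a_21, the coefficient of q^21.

d|21:{1,3,7,21}  Σf=1+3+7+21=32

a_21 = 32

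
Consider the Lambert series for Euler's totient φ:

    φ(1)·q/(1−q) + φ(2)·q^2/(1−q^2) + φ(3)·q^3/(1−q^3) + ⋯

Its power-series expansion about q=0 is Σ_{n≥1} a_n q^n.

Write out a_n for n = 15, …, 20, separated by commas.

q^15  k|15↦φ(k): 15:8 5:4 3:2 1:1  a_15=15
d|16:{16,8,4,2,1}  Σφ=8+4+2+1+1=16
[q^17] φ(1)=1,φ(17)=16 ⇒ 17
d|18:{1,2,3,6,9,18}  Σφ=1+1+2+2+6+6=18
[q^19] φ(19)=18,φ(1)=1 ⇒ 19
n=20: 1·20 2·10 4·5 5·4 10·2 20·1  φ→[1+1+2+4+4+8]=20

15, 16, 17, 18, 19, 20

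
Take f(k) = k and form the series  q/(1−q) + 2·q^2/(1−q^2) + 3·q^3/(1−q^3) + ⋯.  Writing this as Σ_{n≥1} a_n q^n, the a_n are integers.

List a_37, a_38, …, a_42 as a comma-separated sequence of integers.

n=37: 37·1 1·37  f→[37+1]=38
[q^38] f(1)=1,f(2)=2,f(19)=19,f(38)=38 ⇒ 60
n=39: 1·39 3·13 13·3 39·1  f→[1+3+13+39]=56
q^40  k|40↦f(k): 40:40 20:20 10:10 8:8 5:5 4:4 2:2 1:1  a_40=90
d|41:{41,1}  Σf=41+1=42
[q^42] f(42)=42,f(21)=21,f(14)=14,f(7)=7,f(6)=6,f(3)=3,f(2)=2,f(1)=1 ⇒ 96

38, 60, 56, 90, 42, 96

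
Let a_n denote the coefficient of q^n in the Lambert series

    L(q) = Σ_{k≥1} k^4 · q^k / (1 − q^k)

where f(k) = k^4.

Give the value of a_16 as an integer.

a_16 = 69905

[q^16] f(16)=65536,f(8)=4096,f(4)=256,f(2)=16,f(1)=1 ⇒ 69905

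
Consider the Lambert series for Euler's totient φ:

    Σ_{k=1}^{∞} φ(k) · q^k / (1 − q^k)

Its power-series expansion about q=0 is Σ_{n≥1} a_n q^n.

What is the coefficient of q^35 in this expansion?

q^35  k|35↦φ(k): 35:24 7:6 5:4 1:1  a_35=35

a_35 = 35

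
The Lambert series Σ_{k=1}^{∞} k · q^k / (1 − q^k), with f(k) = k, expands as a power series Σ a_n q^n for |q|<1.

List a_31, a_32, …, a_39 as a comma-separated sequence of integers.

d|31:{1,31}  Σf=1+31=32
q^32  k|32↦f(k): 1:1 2:2 4:4 8:8 16:16 32:32  a_32=63
q^33  k|33↦f(k): 1:1 3:3 11:11 33:33  a_33=48
[q^34] f(1)=1,f(2)=2,f(17)=17,f(34)=34 ⇒ 54
[q^35] f(35)=35,f(7)=7,f(5)=5,f(1)=1 ⇒ 48
q^36  k|36↦f(k): 36:36 18:18 12:12 9:9 6:6 4:4 3:3 2:2 1:1  a_36=91
[q^37] f(37)=37,f(1)=1 ⇒ 38
d|38:{38,19,2,1}  Σf=38+19+2+1=60
[q^39] f(1)=1,f(3)=3,f(13)=13,f(39)=39 ⇒ 56

32, 63, 48, 54, 48, 91, 38, 60, 56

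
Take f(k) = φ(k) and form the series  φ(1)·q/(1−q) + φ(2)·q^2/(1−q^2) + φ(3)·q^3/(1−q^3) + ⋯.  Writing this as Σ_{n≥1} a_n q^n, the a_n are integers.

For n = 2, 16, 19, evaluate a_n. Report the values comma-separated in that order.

n=2: 1·2 2·1  φ→[1+1]=2
n=16: 1·16 2·8 4·4 8·2 16·1  φ→[1+1+2+4+8]=16
q^19  k|19↦φ(k): 1:1 19:18  a_19=19

2, 16, 19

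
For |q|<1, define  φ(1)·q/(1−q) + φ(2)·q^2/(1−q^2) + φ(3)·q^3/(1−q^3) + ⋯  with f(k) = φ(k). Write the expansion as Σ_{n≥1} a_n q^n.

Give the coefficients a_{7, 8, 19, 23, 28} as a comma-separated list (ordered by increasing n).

q^7  k|7↦φ(k): 7:6 1:1  a_7=7
n=8: 8·1 4·2 2·4 1·8  φ→[4+2+1+1]=8
n=19: 19·1 1·19  φ→[18+1]=19
n=23: 1·23 23·1  φ→[1+22]=23
n=28: 28·1 14·2 7·4 4·7 2·14 1·28  φ→[12+6+6+2+1+1]=28

7, 8, 19, 23, 28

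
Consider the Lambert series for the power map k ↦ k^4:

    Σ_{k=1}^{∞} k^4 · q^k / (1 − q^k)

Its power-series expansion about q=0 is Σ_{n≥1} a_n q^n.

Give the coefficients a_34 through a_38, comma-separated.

1419874, 1503652, 1813539, 1874162, 2215474

q^34  k|34↦f(k): 34:1336336 17:83521 2:16 1:1  a_34=1419874
d|35:{35,7,5,1}  Σf=1500625+2401+625+1=1503652
q^36  k|36↦f(k): 36:1679616 18:104976 12:20736 9:6561 6:1296 4:256 3:81 2:16 1:1  a_36=1813539
d|37:{1,37}  Σf=1+1874161=1874162
[q^38] f(1)=1,f(2)=16,f(19)=130321,f(38)=2085136 ⇒ 2215474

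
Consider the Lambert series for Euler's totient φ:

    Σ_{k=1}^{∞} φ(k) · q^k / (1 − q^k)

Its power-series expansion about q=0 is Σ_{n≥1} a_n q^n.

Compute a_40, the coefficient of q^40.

[q^40] φ(1)=1,φ(2)=1,φ(4)=2,φ(5)=4,φ(8)=4,φ(10)=4,φ(20)=8,φ(40)=16 ⇒ 40

a_40 = 40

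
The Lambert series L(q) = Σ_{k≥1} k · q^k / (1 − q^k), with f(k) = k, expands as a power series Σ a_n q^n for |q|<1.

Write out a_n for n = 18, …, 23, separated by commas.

39, 20, 42, 32, 36, 24

q^18  k|18↦f(k): 1:1 2:2 3:3 6:6 9:9 18:18  a_18=39
d|19:{19,1}  Σf=19+1=20
[q^20] f(20)=20,f(10)=10,f(5)=5,f(4)=4,f(2)=2,f(1)=1 ⇒ 42
d|21:{1,3,7,21}  Σf=1+3+7+21=32
[q^22] f(22)=22,f(11)=11,f(2)=2,f(1)=1 ⇒ 36
[q^23] f(1)=1,f(23)=23 ⇒ 24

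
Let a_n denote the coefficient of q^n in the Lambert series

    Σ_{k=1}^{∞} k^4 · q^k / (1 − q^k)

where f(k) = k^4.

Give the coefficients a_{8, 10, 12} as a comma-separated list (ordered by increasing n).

[q^8] f(1)=1,f(2)=16,f(4)=256,f(8)=4096 ⇒ 4369
d|10:{10,5,2,1}  Σf=10000+625+16+1=10642
n=12: 12·1 6·2 4·3 3·4 2·6 1·12  f→[20736+1296+256+81+16+1]=22386

4369, 10642, 22386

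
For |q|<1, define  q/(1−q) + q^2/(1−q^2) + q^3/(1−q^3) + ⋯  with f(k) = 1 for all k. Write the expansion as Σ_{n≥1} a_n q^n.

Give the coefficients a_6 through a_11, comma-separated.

4, 2, 4, 3, 4, 2

n=6: 6·1 3·2 2·3 1·6  f→[1+1+1+1]=4
n=7: 7·1 1·7  f→[1+1]=2
n=8: 1·8 2·4 4·2 8·1  f→[1+1+1+1]=4
[q^9] f(1)=1,f(3)=1,f(9)=1 ⇒ 3
n=10: 1·10 2·5 5·2 10·1  f→[1+1+1+1]=4
d|11:{1,11}  Σf=1+1=2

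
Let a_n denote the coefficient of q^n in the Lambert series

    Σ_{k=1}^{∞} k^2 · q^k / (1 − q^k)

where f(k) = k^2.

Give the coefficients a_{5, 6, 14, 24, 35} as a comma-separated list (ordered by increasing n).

[q^5] f(5)=25,f(1)=1 ⇒ 26
n=6: 6·1 3·2 2·3 1·6  f→[36+9+4+1]=50
d|14:{1,2,7,14}  Σf=1+4+49+196=250
q^24  k|24↦f(k): 1:1 2:4 3:9 4:16 6:36 8:64 12:144 24:576  a_24=850
q^35  k|35↦f(k): 1:1 5:25 7:49 35:1225  a_35=1300

26, 50, 250, 850, 1300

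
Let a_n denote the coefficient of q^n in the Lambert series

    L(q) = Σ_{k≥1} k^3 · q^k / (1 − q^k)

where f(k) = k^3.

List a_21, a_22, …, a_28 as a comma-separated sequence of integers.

q^21  k|21↦f(k): 21:9261 7:343 3:27 1:1  a_21=9632
[q^22] f(1)=1,f(2)=8,f(11)=1331,f(22)=10648 ⇒ 11988
q^23  k|23↦f(k): 1:1 23:12167  a_23=12168
[q^24] f(1)=1,f(2)=8,f(3)=27,f(4)=64,f(6)=216,f(8)=512,f(12)=1728,f(24)=13824 ⇒ 16380
q^25  k|25↦f(k): 1:1 5:125 25:15625  a_25=15751
d|26:{26,13,2,1}  Σf=17576+2197+8+1=19782
q^27  k|27↦f(k): 1:1 3:27 9:729 27:19683  a_27=20440
d|28:{1,2,4,7,14,28}  Σf=1+8+64+343+2744+21952=25112

9632, 11988, 12168, 16380, 15751, 19782, 20440, 25112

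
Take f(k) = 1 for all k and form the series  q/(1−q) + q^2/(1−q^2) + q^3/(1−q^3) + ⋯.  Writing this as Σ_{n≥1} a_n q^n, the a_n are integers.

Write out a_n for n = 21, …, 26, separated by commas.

4, 4, 2, 8, 3, 4

[q^21] f(21)=1,f(7)=1,f(3)=1,f(1)=1 ⇒ 4
d|22:{22,11,2,1}  Σf=1+1+1+1=4
n=23: 23·1 1·23  f→[1+1]=2
n=24: 24·1 12·2 8·3 6·4 4·6 3·8 2·12 1·24  f→[1+1+1+1+1+1+1+1]=8
n=25: 25·1 5·5 1·25  f→[1+1+1]=3
n=26: 26·1 13·2 2·13 1·26  f→[1+1+1+1]=4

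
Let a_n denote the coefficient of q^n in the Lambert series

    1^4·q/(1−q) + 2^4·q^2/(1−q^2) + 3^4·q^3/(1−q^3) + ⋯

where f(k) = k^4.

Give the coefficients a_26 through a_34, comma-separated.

485554, 538084, 655746, 707282, 872644, 923522, 1118481, 1200644, 1419874

q^26  k|26↦f(k): 1:1 2:16 13:28561 26:456976  a_26=485554
n=27: 1·27 3·9 9·3 27·1  f→[1+81+6561+531441]=538084
q^28  k|28↦f(k): 28:614656 14:38416 7:2401 4:256 2:16 1:1  a_28=655746
[q^29] f(29)=707281,f(1)=1 ⇒ 707282
n=30: 1·30 2·15 3·10 5·6 6·5 10·3 15·2 30·1  f→[1+16+81+625+1296+10000+50625+810000]=872644
n=31: 1·31 31·1  f→[1+923521]=923522
q^32  k|32↦f(k): 1:1 2:16 4:256 8:4096 16:65536 32:1048576  a_32=1118481
[q^33] f(33)=1185921,f(11)=14641,f(3)=81,f(1)=1 ⇒ 1200644
q^34  k|34↦f(k): 1:1 2:16 17:83521 34:1336336  a_34=1419874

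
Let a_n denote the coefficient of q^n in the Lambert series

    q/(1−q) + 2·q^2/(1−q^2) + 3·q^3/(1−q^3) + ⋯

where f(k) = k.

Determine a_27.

a_27 = 40

n=27: 27·1 9·3 3·9 1·27  f→[27+9+3+1]=40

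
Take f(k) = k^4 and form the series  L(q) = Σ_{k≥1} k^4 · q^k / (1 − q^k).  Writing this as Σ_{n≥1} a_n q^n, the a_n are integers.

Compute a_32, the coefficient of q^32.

a_32 = 1118481

n=32: 1·32 2·16 4·8 8·4 16·2 32·1  f→[1+16+256+4096+65536+1048576]=1118481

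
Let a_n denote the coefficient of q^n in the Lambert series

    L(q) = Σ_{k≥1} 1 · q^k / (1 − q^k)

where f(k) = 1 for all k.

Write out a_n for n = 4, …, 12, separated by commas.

[q^4] f(4)=1,f(2)=1,f(1)=1 ⇒ 3
[q^5] f(1)=1,f(5)=1 ⇒ 2
d|6:{6,3,2,1}  Σf=1+1+1+1=4
d|7:{7,1}  Σf=1+1=2
[q^8] f(8)=1,f(4)=1,f(2)=1,f(1)=1 ⇒ 4
q^9  k|9↦f(k): 1:1 3:1 9:1  a_9=3
[q^10] f(10)=1,f(5)=1,f(2)=1,f(1)=1 ⇒ 4
n=11: 11·1 1·11  f→[1+1]=2
n=12: 12·1 6·2 4·3 3·4 2·6 1·12  f→[1+1+1+1+1+1]=6

3, 2, 4, 2, 4, 3, 4, 2, 6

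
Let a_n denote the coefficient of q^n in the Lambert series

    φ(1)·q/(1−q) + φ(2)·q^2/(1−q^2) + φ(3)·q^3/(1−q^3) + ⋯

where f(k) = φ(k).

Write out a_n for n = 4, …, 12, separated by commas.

[q^4] φ(4)=2,φ(2)=1,φ(1)=1 ⇒ 4
d|5:{1,5}  Σφ=1+4=5
q^6  k|6↦φ(k): 1:1 2:1 3:2 6:2  a_6=6
[q^7] φ(1)=1,φ(7)=6 ⇒ 7
n=8: 1·8 2·4 4·2 8·1  φ→[1+1+2+4]=8
[q^9] φ(9)=6,φ(3)=2,φ(1)=1 ⇒ 9
n=10: 1·10 2·5 5·2 10·1  φ→[1+1+4+4]=10
d|11:{11,1}  Σφ=10+1=11
[q^12] φ(12)=4,φ(6)=2,φ(4)=2,φ(3)=2,φ(2)=1,φ(1)=1 ⇒ 12

4, 5, 6, 7, 8, 9, 10, 11, 12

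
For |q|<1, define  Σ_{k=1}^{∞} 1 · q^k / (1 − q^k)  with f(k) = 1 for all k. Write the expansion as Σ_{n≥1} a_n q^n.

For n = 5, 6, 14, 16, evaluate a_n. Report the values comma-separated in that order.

2, 4, 4, 5

n=5: 1·5 5·1  f→[1+1]=2
d|6:{1,2,3,6}  Σf=1+1+1+1=4
q^14  k|14↦f(k): 14:1 7:1 2:1 1:1  a_14=4
q^16  k|16↦f(k): 1:1 2:1 4:1 8:1 16:1  a_16=5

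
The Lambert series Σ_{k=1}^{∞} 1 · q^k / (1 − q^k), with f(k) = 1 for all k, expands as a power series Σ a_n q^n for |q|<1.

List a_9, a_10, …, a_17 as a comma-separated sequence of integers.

d|9:{9,3,1}  Σf=1+1+1=3
[q^10] f(10)=1,f(5)=1,f(2)=1,f(1)=1 ⇒ 4
d|11:{1,11}  Σf=1+1=2
[q^12] f(1)=1,f(2)=1,f(3)=1,f(4)=1,f(6)=1,f(12)=1 ⇒ 6
n=13: 1·13 13·1  f→[1+1]=2
d|14:{14,7,2,1}  Σf=1+1+1+1=4
q^15  k|15↦f(k): 15:1 5:1 3:1 1:1  a_15=4
[q^16] f(16)=1,f(8)=1,f(4)=1,f(2)=1,f(1)=1 ⇒ 5
n=17: 1·17 17·1  f→[1+1]=2

3, 4, 2, 6, 2, 4, 4, 5, 2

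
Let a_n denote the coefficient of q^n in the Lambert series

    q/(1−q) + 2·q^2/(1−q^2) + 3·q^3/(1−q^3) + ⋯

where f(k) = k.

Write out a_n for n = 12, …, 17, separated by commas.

28, 14, 24, 24, 31, 18

q^12  k|12↦f(k): 12:12 6:6 4:4 3:3 2:2 1:1  a_12=28
[q^13] f(1)=1,f(13)=13 ⇒ 14
q^14  k|14↦f(k): 14:14 7:7 2:2 1:1  a_14=24
d|15:{15,5,3,1}  Σf=15+5+3+1=24
[q^16] f(16)=16,f(8)=8,f(4)=4,f(2)=2,f(1)=1 ⇒ 31
q^17  k|17↦f(k): 17:17 1:1  a_17=18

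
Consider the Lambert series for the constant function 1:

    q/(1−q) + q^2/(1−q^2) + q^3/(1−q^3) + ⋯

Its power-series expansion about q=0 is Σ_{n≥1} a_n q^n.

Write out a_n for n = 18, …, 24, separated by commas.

q^18  k|18↦f(k): 18:1 9:1 6:1 3:1 2:1 1:1  a_18=6
[q^19] f(1)=1,f(19)=1 ⇒ 2
d|20:{20,10,5,4,2,1}  Σf=1+1+1+1+1+1=6
[q^21] f(1)=1,f(3)=1,f(7)=1,f(21)=1 ⇒ 4
d|22:{1,2,11,22}  Σf=1+1+1+1=4
d|23:{1,23}  Σf=1+1=2
d|24:{24,12,8,6,4,3,2,1}  Σf=1+1+1+1+1+1+1+1=8

6, 2, 6, 4, 4, 2, 8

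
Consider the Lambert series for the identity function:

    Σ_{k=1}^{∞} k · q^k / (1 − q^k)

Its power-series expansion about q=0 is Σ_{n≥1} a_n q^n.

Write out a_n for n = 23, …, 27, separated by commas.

q^23  k|23↦f(k): 23:23 1:1  a_23=24
n=24: 24·1 12·2 8·3 6·4 4·6 3·8 2·12 1·24  f→[24+12+8+6+4+3+2+1]=60
[q^25] f(1)=1,f(5)=5,f(25)=25 ⇒ 31
[q^26] f(1)=1,f(2)=2,f(13)=13,f(26)=26 ⇒ 42
[q^27] f(1)=1,f(3)=3,f(9)=9,f(27)=27 ⇒ 40

24, 60, 31, 42, 40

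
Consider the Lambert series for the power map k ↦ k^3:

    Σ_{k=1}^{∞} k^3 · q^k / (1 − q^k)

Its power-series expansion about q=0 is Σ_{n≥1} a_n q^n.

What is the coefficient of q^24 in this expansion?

q^24  k|24↦f(k): 1:1 2:8 3:27 4:64 6:216 8:512 12:1728 24:13824  a_24=16380

a_24 = 16380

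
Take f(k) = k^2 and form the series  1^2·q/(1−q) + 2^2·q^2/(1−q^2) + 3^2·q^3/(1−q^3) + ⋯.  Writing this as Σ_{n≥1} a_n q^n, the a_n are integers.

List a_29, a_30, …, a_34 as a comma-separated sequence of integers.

842, 1300, 962, 1365, 1220, 1450

q^29  k|29↦f(k): 29:841 1:1  a_29=842
q^30  k|30↦f(k): 30:900 15:225 10:100 6:36 5:25 3:9 2:4 1:1  a_30=1300
[q^31] f(1)=1,f(31)=961 ⇒ 962
q^32  k|32↦f(k): 32:1024 16:256 8:64 4:16 2:4 1:1  a_32=1365
n=33: 1·33 3·11 11·3 33·1  f→[1+9+121+1089]=1220
[q^34] f(1)=1,f(2)=4,f(17)=289,f(34)=1156 ⇒ 1450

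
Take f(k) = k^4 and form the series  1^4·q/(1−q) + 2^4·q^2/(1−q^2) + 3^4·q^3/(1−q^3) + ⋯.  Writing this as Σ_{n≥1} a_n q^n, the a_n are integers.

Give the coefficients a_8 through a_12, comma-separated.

q^8  k|8↦f(k): 8:4096 4:256 2:16 1:1  a_8=4369
[q^9] f(1)=1,f(3)=81,f(9)=6561 ⇒ 6643
d|10:{10,5,2,1}  Σf=10000+625+16+1=10642
q^11  k|11↦f(k): 1:1 11:14641  a_11=14642
[q^12] f(1)=1,f(2)=16,f(3)=81,f(4)=256,f(6)=1296,f(12)=20736 ⇒ 22386

4369, 6643, 10642, 14642, 22386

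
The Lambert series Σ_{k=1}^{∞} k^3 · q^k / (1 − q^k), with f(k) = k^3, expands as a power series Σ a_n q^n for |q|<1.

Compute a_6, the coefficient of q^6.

n=6: 6·1 3·2 2·3 1·6  f→[216+27+8+1]=252

a_6 = 252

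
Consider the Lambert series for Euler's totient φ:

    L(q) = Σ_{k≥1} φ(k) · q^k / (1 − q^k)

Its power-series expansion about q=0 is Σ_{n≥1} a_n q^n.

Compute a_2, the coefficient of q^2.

[q^2] φ(2)=1,φ(1)=1 ⇒ 2

a_2 = 2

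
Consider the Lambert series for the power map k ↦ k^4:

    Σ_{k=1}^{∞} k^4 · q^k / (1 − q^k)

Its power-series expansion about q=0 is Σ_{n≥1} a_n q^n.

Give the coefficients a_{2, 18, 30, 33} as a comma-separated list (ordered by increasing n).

17, 112931, 872644, 1200644

d|2:{1,2}  Σf=1+16=17
n=18: 18·1 9·2 6·3 3·6 2·9 1·18  f→[104976+6561+1296+81+16+1]=112931
[q^30] f(30)=810000,f(15)=50625,f(10)=10000,f(6)=1296,f(5)=625,f(3)=81,f(2)=16,f(1)=1 ⇒ 872644
q^33  k|33↦f(k): 33:1185921 11:14641 3:81 1:1  a_33=1200644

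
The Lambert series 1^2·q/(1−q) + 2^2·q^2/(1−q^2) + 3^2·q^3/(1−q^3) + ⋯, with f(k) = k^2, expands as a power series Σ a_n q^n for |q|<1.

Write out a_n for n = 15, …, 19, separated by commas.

q^15  k|15↦f(k): 15:225 5:25 3:9 1:1  a_15=260
q^16  k|16↦f(k): 16:256 8:64 4:16 2:4 1:1  a_16=341
[q^17] f(17)=289,f(1)=1 ⇒ 290
q^18  k|18↦f(k): 1:1 2:4 3:9 6:36 9:81 18:324  a_18=455
n=19: 19·1 1·19  f→[361+1]=362

260, 341, 290, 455, 362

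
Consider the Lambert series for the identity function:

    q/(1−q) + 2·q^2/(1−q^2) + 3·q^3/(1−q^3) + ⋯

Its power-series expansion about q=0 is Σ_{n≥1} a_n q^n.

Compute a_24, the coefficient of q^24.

[q^24] f(1)=1,f(2)=2,f(3)=3,f(4)=4,f(6)=6,f(8)=8,f(12)=12,f(24)=24 ⇒ 60

a_24 = 60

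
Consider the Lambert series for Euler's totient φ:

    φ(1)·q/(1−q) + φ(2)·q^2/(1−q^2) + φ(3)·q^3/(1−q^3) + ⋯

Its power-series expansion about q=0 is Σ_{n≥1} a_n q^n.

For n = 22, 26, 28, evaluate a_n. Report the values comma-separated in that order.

n=22: 1·22 2·11 11·2 22·1  φ→[1+1+10+10]=22
d|26:{1,2,13,26}  Σφ=1+1+12+12=26
[q^28] φ(28)=12,φ(14)=6,φ(7)=6,φ(4)=2,φ(2)=1,φ(1)=1 ⇒ 28

22, 26, 28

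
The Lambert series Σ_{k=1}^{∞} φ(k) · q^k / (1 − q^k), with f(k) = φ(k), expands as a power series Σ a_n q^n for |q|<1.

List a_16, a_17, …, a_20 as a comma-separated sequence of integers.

q^16  k|16↦φ(k): 1:1 2:1 4:2 8:4 16:8  a_16=16
d|17:{17,1}  Σφ=16+1=17
n=18: 18·1 9·2 6·3 3·6 2·9 1·18  φ→[6+6+2+2+1+1]=18
n=19: 19·1 1·19  φ→[18+1]=19
d|20:{20,10,5,4,2,1}  Σφ=8+4+4+2+1+1=20

16, 17, 18, 19, 20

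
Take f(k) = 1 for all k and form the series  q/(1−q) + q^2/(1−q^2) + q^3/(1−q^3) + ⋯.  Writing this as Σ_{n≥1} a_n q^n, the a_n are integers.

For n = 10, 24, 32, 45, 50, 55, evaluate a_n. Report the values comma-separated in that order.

4, 8, 6, 6, 6, 4

q^10  k|10↦f(k): 1:1 2:1 5:1 10:1  a_10=4
d|24:{24,12,8,6,4,3,2,1}  Σf=1+1+1+1+1+1+1+1=8
[q^32] f(1)=1,f(2)=1,f(4)=1,f(8)=1,f(16)=1,f(32)=1 ⇒ 6
[q^45] f(45)=1,f(15)=1,f(9)=1,f(5)=1,f(3)=1,f(1)=1 ⇒ 6
[q^50] f(50)=1,f(25)=1,f(10)=1,f(5)=1,f(2)=1,f(1)=1 ⇒ 6
d|55:{55,11,5,1}  Σf=1+1+1+1=4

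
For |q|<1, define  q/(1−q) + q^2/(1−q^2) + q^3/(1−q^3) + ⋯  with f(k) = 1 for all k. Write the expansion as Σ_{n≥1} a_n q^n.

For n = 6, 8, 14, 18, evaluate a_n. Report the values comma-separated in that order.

d|6:{6,3,2,1}  Σf=1+1+1+1=4
n=8: 1·8 2·4 4·2 8·1  f→[1+1+1+1]=4
n=14: 14·1 7·2 2·7 1·14  f→[1+1+1+1]=4
d|18:{1,2,3,6,9,18}  Σf=1+1+1+1+1+1=6

4, 4, 4, 6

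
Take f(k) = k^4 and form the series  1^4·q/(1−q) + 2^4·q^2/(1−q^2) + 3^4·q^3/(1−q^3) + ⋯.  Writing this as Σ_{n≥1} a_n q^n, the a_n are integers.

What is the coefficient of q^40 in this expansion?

q^40  k|40↦f(k): 1:1 2:16 4:256 5:625 8:4096 10:10000 20:160000 40:2560000  a_40=2734994

a_40 = 2734994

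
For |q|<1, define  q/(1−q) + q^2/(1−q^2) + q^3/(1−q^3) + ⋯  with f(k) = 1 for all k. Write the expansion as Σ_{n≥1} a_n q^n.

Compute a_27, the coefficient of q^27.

a_27 = 4

[q^27] f(1)=1,f(3)=1,f(9)=1,f(27)=1 ⇒ 4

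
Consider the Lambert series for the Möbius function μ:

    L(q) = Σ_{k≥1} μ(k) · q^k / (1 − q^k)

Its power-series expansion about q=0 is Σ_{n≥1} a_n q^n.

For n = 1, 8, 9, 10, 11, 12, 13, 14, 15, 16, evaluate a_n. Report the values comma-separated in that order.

d|1:{1}  Σμ=1=1
q^8  k|8↦μ(k): 1:1 2:-1 4:0 8:0  a_8=0
d|9:{9,3,1}  Σμ=0+(-1)+1=0
[q^10] μ(1)=1,μ(2)=-1,μ(5)=-1,μ(10)=1 ⇒ 0
[q^11] μ(11)=-1,μ(1)=1 ⇒ 0
d|12:{1,2,3,4,6,12}  Σμ=1+(-1)+(-1)+0+1+0=0
d|13:{13,1}  Σμ=(-1)+1=0
q^14  k|14↦μ(k): 1:1 2:-1 7:-1 14:1  a_14=0
[q^15] μ(15)=1,μ(5)=-1,μ(3)=-1,μ(1)=1 ⇒ 0
q^16  k|16↦μ(k): 16:0 8:0 4:0 2:-1 1:1  a_16=0

1, 0, 0, 0, 0, 0, 0, 0, 0, 0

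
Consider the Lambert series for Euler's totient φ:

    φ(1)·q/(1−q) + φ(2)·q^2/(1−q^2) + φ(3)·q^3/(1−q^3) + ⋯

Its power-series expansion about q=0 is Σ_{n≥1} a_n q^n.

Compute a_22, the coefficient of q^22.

q^22  k|22↦φ(k): 1:1 2:1 11:10 22:10  a_22=22

a_22 = 22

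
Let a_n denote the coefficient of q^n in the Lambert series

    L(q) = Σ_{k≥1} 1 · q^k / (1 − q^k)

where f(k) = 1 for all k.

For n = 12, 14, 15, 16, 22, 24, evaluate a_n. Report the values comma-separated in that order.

[q^12] f(12)=1,f(6)=1,f(4)=1,f(3)=1,f(2)=1,f(1)=1 ⇒ 6
q^14  k|14↦f(k): 1:1 2:1 7:1 14:1  a_14=4
d|15:{15,5,3,1}  Σf=1+1+1+1=4
n=16: 1·16 2·8 4·4 8·2 16·1  f→[1+1+1+1+1]=5
d|22:{22,11,2,1}  Σf=1+1+1+1=4
d|24:{24,12,8,6,4,3,2,1}  Σf=1+1+1+1+1+1+1+1=8

6, 4, 4, 5, 4, 8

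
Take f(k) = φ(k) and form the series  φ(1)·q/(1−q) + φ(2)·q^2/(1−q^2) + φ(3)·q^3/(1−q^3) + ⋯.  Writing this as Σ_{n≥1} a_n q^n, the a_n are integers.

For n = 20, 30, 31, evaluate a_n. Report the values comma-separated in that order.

[q^20] φ(20)=8,φ(10)=4,φ(5)=4,φ(4)=2,φ(2)=1,φ(1)=1 ⇒ 20
n=30: 1·30 2·15 3·10 5·6 6·5 10·3 15·2 30·1  φ→[1+1+2+4+2+4+8+8]=30
[q^31] φ(31)=30,φ(1)=1 ⇒ 31

20, 30, 31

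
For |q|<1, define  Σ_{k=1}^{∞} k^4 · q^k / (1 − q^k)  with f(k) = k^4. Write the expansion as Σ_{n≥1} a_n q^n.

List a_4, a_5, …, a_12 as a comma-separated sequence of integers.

[q^4] f(1)=1,f(2)=16,f(4)=256 ⇒ 273
n=5: 5·1 1·5  f→[625+1]=626
n=6: 1·6 2·3 3·2 6·1  f→[1+16+81+1296]=1394
[q^7] f(7)=2401,f(1)=1 ⇒ 2402
q^8  k|8↦f(k): 8:4096 4:256 2:16 1:1  a_8=4369
q^9  k|9↦f(k): 9:6561 3:81 1:1  a_9=6643
d|10:{1,2,5,10}  Σf=1+16+625+10000=10642
d|11:{11,1}  Σf=14641+1=14642
[q^12] f(12)=20736,f(6)=1296,f(4)=256,f(3)=81,f(2)=16,f(1)=1 ⇒ 22386

273, 626, 1394, 2402, 4369, 6643, 10642, 14642, 22386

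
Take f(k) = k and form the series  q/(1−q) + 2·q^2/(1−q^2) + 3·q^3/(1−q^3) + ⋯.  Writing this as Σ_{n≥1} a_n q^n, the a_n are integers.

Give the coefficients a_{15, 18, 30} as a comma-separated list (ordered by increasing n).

q^15  k|15↦f(k): 1:1 3:3 5:5 15:15  a_15=24
n=18: 1·18 2·9 3·6 6·3 9·2 18·1  f→[1+2+3+6+9+18]=39
q^30  k|30↦f(k): 30:30 15:15 10:10 6:6 5:5 3:3 2:2 1:1  a_30=72

24, 39, 72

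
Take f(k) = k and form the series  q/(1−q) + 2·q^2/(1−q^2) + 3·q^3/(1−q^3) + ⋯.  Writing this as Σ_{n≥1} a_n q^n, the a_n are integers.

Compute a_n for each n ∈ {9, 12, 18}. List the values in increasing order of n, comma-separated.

13, 28, 39

n=9: 9·1 3·3 1·9  f→[9+3+1]=13
n=12: 12·1 6·2 4·3 3·4 2·6 1·12  f→[12+6+4+3+2+1]=28
d|18:{1,2,3,6,9,18}  Σf=1+2+3+6+9+18=39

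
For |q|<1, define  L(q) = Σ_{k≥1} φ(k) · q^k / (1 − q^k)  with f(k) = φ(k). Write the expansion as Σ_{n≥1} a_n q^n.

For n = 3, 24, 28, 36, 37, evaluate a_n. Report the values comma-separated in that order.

d|3:{1,3}  Σφ=1+2=3
n=24: 24·1 12·2 8·3 6·4 4·6 3·8 2·12 1·24  φ→[8+4+4+2+2+2+1+1]=24
n=28: 28·1 14·2 7·4 4·7 2·14 1·28  φ→[12+6+6+2+1+1]=28
[q^36] φ(36)=12,φ(18)=6,φ(12)=4,φ(9)=6,φ(6)=2,φ(4)=2,φ(3)=2,φ(2)=1,φ(1)=1 ⇒ 36
[q^37] φ(37)=36,φ(1)=1 ⇒ 37

3, 24, 28, 36, 37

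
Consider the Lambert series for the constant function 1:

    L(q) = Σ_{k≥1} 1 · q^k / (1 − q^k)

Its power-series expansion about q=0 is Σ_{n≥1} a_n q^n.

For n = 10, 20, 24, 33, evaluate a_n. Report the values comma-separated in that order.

[q^10] f(10)=1,f(5)=1,f(2)=1,f(1)=1 ⇒ 4
q^20  k|20↦f(k): 1:1 2:1 4:1 5:1 10:1 20:1  a_20=6
q^24  k|24↦f(k): 24:1 12:1 8:1 6:1 4:1 3:1 2:1 1:1  a_24=8
q^33  k|33↦f(k): 33:1 11:1 3:1 1:1  a_33=4

4, 6, 8, 4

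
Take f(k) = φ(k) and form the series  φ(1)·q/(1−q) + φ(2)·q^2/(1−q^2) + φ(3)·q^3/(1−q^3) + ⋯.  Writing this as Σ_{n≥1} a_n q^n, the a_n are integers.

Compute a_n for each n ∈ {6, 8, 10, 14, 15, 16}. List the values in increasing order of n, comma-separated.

q^6  k|6↦φ(k): 6:2 3:2 2:1 1:1  a_6=6
q^8  k|8↦φ(k): 1:1 2:1 4:2 8:4  a_8=8
d|10:{10,5,2,1}  Σφ=4+4+1+1=10
q^14  k|14↦φ(k): 1:1 2:1 7:6 14:6  a_14=14
[q^15] φ(15)=8,φ(5)=4,φ(3)=2,φ(1)=1 ⇒ 15
d|16:{1,2,4,8,16}  Σφ=1+1+2+4+8=16

6, 8, 10, 14, 15, 16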